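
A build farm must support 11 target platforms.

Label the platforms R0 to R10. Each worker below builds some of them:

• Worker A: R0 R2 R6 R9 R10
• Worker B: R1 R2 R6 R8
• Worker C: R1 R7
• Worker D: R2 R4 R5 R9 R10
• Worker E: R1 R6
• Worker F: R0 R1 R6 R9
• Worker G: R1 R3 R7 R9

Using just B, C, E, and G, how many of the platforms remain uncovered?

Union of B, C, E, G = {R1, R2, R3, R6, R7, R8, R9}.
Not covered: R0, R4, R5, R10 — 4 platforms.

4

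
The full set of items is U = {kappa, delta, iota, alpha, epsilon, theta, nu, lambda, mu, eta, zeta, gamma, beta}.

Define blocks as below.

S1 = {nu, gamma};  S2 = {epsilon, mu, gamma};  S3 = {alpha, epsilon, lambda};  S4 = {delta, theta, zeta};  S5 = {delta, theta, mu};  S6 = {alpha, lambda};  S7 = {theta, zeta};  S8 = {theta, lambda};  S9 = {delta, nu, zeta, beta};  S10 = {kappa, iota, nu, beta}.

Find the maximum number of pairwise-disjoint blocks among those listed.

S2, S6, S7, S10 are pairwise disjoint (S2={epsilon,mu,gamma}; S6={alpha,lambda}; S7={theta,zeta}; S10={kappa,iota,nu,beta}).
Every remaining block overlaps one of these, and no 5 of the listed blocks are pairwise disjoint, so 4 is the maximum.

4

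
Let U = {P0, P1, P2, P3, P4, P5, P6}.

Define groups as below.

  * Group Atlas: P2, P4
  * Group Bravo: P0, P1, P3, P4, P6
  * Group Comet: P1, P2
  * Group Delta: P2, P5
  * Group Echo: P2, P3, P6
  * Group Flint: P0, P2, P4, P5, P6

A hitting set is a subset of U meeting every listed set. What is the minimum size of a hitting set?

2

The 2 elements {P2, P6} hit every group.
The groups Bravo, Delta are pairwise disjoint, so any hitting set needs a separate element for each — at least 2. Hence 2 is optimal.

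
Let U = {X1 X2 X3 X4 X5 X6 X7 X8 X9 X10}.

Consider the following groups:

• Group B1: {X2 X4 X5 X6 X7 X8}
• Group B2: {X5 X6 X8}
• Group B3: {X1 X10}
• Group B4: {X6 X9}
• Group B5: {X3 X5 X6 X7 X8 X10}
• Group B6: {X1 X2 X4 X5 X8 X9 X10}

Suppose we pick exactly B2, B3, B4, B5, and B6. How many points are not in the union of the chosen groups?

0

Union of B2, B3, B4, B5, B6 = {X1, X2, X3, X4, X5, X6, X7, X8, X9, X10} — that's every point, so 0 are uncovered.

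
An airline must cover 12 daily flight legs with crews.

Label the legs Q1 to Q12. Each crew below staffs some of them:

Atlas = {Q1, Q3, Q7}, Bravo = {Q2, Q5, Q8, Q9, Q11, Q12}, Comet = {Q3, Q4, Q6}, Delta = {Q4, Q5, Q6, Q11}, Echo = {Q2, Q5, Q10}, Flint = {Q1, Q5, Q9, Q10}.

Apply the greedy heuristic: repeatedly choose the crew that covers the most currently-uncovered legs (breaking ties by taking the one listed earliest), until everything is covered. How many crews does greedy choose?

Greedy: pick Bravo (covers 6 new) → pick Atlas (covers 3 new) → pick Comet (covers 2 new) → pick Echo (covers 1 new). Total picks: 4.

4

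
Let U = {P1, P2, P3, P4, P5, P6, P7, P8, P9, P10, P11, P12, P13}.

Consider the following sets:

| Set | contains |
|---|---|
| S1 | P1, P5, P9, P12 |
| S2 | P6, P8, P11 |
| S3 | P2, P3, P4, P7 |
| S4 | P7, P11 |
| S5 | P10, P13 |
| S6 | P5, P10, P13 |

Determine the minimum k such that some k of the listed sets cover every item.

Take {S1, S2, S3, S6}. Their union is {P1, P2, P3, P4, P5, P6, P7, P8, P9, P10, P11, P12, P13}, which is all 13 items.
Each set has at most 4 items, and 3·4 = 12 < 13 — so at least 4 sets are needed, and 4 is optimal.

4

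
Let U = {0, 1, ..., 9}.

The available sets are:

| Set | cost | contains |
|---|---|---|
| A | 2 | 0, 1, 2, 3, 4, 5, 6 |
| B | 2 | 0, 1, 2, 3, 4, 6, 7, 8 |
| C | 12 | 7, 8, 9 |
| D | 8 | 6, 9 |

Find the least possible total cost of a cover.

12

A, B, D together cover every item (A ∪ B ∪ D = {0, 1, 2, 3, 4, 5, 6, 7, 8, 9}); total cost 2 + 2 + 8 = 12.
No covering selection has total cost below 12.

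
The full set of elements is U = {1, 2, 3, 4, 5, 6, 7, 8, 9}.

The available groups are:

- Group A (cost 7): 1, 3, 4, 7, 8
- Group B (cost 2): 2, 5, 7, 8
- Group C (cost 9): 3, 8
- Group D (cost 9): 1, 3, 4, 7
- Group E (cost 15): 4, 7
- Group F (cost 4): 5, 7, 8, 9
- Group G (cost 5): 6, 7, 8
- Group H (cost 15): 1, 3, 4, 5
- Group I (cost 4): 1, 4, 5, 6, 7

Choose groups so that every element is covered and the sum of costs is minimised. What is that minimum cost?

A, B, F, I together cover every element (A ∪ B ∪ F ∪ I = {1, 2, 3, 4, 5, 6, 7, 8, 9}); total cost 7 + 2 + 4 + 4 = 17.
No covering selection has total cost below 17.

17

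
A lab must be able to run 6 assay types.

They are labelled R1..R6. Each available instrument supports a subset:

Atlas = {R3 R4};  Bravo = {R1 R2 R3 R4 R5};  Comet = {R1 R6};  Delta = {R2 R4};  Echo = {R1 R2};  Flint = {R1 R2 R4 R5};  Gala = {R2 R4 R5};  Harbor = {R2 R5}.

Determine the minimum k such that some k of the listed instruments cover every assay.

2

Take {Bravo, Comet}. Their union is {R1, R2, R3, R4, R5, R6}, which is all 6 assays.
No single instrument has all 6 assays (the largest, Bravo, has 5), so 2 is optimal.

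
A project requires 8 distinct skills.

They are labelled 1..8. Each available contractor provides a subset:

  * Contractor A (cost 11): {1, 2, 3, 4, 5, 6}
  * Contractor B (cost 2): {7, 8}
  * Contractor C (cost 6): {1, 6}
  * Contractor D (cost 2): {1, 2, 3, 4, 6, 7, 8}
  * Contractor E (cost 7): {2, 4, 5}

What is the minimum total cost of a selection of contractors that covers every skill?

9

D, E together cover every skill (D ∪ E = {1, 2, 3, 4, 5, 6, 7, 8}); total cost 2 + 7 = 9.
No covering selection has total cost below 9.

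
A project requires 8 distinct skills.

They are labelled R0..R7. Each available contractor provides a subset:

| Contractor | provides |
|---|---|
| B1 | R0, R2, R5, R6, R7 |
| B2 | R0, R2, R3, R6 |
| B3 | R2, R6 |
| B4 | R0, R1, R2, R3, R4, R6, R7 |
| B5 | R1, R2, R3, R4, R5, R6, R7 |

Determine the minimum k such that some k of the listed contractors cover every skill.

B4 and B5 together: B4 ∪ B5 = {R0, R1, R2, R3, R4, R5, R6, R7} — every skill is covered.
No single contractor has all 8 skills (the largest, B4, has 7), so 2 is optimal.

2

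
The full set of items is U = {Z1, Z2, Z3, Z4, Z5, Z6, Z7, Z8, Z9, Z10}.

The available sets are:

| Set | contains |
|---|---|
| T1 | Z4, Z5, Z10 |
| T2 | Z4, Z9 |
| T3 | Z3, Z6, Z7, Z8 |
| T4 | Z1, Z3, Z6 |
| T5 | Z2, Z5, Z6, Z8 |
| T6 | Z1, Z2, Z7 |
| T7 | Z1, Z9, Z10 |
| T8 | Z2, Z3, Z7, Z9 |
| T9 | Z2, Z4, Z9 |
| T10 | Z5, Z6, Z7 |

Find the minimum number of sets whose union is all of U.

4

Take {T1, T3, T6, T7}. Their union is {Z1, Z2, Z3, Z4, Z5, Z6, Z7, Z8, Z9, Z10}, which is all 10 items.
No 3 of the 10 sets cover everything (all 120 combinations miss at least one item), so 4 is optimal.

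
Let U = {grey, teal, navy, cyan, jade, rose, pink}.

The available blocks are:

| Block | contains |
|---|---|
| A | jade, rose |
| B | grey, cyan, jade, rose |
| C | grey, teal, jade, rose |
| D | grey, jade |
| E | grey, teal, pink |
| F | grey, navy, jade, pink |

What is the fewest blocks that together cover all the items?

Take {B, C, F}. Their union is {grey, teal, navy, cyan, jade, rose, pink}, which is all 7 items.
Only F contains navy, so F is forced; the remaining 3 items need at least 2 more blocks (each remaining block adds at most 2) — so at least 3 blocks are needed, and 3 is optimal.

3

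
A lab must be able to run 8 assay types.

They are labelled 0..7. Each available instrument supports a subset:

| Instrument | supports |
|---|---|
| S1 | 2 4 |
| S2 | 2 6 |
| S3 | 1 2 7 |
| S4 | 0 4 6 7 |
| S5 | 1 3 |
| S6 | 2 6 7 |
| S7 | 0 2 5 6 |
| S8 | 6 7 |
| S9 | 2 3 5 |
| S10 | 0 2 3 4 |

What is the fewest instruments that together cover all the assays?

Take {S3, S7, S10}. Their union is {0, 1, 2, 3, 4, 5, 6, 7}, which is all 8 assays.
No 2 of the 10 instruments cover everything (all 45 combinations miss at least one assay), so 3 is optimal.

3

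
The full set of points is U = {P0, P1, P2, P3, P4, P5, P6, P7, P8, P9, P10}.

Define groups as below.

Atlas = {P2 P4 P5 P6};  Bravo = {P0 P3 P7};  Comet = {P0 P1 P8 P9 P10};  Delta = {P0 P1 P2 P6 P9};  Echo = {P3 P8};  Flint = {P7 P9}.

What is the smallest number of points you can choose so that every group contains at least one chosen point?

3

Take H = {P2, P7, P8}. Each listed group contains at least one of these, so H is a hitting set of size 3.
The groups Atlas, Echo, Flint are pairwise disjoint, so any hitting set needs a separate point for each — at least 3. Hence 3 is optimal.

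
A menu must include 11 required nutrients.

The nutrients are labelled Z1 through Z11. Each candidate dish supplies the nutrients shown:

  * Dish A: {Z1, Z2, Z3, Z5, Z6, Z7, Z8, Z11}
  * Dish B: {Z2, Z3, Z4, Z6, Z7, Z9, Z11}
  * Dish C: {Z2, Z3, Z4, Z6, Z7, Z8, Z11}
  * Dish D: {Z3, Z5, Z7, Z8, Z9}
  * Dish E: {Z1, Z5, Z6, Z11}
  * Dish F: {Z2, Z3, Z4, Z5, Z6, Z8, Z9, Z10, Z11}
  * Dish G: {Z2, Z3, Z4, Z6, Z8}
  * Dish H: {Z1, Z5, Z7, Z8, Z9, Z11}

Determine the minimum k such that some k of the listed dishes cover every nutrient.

2

A and F together: A ∪ F = {Z1, Z2, Z3, Z4, Z5, Z6, Z7, Z8, Z9, Z10, Z11} — every nutrient is covered.
No single dish has all 11 nutrients (the largest, F, has 9), so 2 is optimal.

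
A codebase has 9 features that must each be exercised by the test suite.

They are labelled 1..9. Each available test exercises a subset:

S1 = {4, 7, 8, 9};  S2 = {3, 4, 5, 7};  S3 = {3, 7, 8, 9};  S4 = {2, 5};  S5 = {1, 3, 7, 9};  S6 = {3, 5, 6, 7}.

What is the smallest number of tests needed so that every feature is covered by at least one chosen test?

4

Take {S1, S4, S5, S6}. Their union is {1, 2, 3, 4, 5, 6, 7, 8, 9}, which is all 9 features.
Only S5 contains 1, so S5 is forced; the remaining 5 features need at least 3 more tests (each remaining test adds at most 2) — so at least 4 tests are needed, and 4 is optimal.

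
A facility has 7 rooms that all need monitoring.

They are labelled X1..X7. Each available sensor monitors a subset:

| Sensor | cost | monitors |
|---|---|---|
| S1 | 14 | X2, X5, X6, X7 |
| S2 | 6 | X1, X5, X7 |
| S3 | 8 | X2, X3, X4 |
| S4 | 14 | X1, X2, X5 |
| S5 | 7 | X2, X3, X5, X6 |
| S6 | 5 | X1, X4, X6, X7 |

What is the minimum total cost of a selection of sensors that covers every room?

12

S5, S6 together cover every room (S5 ∪ S6 = {X1, X2, X3, X4, X5, X6, X7}); total cost 7 + 5 = 12.
No covering selection has total cost below 12.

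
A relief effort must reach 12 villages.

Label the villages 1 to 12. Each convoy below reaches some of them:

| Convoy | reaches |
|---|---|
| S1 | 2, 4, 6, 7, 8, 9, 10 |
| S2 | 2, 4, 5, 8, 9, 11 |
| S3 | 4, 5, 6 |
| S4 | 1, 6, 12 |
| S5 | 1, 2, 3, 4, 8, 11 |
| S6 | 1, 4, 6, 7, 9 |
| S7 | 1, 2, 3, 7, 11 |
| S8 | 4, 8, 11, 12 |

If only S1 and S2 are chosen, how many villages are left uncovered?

3

Union of S1, S2 = {2, 4, 5, 6, 7, 8, 9, 10, 11}.
Not covered: 1, 3, 12 — 3 villages.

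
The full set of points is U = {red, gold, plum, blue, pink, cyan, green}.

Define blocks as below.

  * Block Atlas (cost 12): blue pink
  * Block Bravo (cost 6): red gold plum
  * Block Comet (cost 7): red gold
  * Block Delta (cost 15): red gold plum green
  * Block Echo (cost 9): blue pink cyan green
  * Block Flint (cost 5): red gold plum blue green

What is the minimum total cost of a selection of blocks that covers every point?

Echo, Flint together cover every point (Echo ∪ Flint = {red, gold, plum, blue, pink, cyan, green}); total cost 9 + 5 = 14.
No covering selection has total cost below 14.

14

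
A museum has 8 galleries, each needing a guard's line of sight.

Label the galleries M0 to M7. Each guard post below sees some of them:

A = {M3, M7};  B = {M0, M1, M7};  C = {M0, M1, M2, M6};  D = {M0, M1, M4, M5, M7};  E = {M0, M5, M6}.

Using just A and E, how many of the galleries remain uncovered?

Union of A, E = {M0, M3, M5, M6, M7}.
Not covered: M1, M2, M4 — 3 galleries.

3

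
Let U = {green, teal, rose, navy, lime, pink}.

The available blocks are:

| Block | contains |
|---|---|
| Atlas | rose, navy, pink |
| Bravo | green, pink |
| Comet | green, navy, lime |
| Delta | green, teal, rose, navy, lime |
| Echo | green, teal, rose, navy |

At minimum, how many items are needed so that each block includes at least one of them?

2

The 2 items {green, pink} hit every block.
No single item lies in every block, so at least 2 are needed and 2 is optimal.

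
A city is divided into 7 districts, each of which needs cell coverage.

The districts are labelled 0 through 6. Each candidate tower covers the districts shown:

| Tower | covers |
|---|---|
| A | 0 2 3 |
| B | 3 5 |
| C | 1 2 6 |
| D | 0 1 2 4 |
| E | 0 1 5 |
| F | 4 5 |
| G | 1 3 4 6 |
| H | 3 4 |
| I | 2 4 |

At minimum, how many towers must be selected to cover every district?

3

C and E and G together: C ∪ E ∪ G = {0, 1, 2, 3, 4, 5, 6} — every district is covered.
No 2 of the 9 towers cover everything (all 36 combinations miss at least one district), so 3 is optimal.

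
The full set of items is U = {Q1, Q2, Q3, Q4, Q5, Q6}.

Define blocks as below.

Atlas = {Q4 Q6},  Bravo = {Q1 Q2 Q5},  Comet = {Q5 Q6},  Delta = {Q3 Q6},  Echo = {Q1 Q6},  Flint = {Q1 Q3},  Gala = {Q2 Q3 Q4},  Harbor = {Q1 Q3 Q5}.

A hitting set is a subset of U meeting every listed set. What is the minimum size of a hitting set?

Take H = {Q2, Q3, Q6}. Each listed block contains at least one of these, so H is a hitting set of size 3.
No choice of 2 items meets every block, so 3 is the minimum.

3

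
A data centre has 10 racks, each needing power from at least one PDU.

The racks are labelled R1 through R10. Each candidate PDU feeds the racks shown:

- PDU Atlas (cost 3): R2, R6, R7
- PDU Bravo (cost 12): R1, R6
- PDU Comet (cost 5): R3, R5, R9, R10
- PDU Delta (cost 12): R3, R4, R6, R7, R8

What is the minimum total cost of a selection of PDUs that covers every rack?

32

Atlas, Bravo, Comet, Delta together cover every rack (Atlas ∪ Bravo ∪ Comet ∪ Delta = {R1, R2, R3, R4, R5, R6, R7, R8, R9, R10}); total cost 3 + 12 + 5 + 12 = 32.
No covering selection has total cost below 32.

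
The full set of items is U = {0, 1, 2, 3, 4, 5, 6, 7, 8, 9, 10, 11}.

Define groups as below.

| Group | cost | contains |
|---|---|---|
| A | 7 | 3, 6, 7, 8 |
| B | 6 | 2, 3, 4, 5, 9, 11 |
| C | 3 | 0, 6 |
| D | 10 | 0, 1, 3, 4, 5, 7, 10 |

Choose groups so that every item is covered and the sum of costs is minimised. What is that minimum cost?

A, B, D together cover every item (A ∪ B ∪ D = {0, 1, 2, 3, 4, 5, 6, 7, 8, 9, 10, 11}); total cost 7 + 6 + 10 = 23.
The greedy pick B, C, D, A costs 26; no covering selection beats 23.

23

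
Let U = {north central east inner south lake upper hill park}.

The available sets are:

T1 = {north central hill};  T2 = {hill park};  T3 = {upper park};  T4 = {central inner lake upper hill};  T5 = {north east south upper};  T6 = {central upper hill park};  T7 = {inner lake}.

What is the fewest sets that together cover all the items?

T4 and T5 and T6 together: T4 ∪ T5 ∪ T6 = {north, central, east, inner, south, lake, upper, hill, park} — every item is covered.
Only T5 contains east, so T5 is forced; the remaining 5 items need at least 2 more sets (each remaining set adds at most 4) — so at least 3 sets are needed, and 3 is optimal.

3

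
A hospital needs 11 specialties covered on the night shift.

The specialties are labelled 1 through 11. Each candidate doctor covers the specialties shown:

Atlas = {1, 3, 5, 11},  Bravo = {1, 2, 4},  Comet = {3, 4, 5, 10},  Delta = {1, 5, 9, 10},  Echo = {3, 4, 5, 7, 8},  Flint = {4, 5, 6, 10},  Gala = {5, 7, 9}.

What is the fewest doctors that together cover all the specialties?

Atlas and Bravo and Delta and Echo and Flint together: Atlas ∪ Bravo ∪ Delta ∪ Echo ∪ Flint = {1, 2, 3, 4, 5, 6, 7, 8, 9, 10, 11} — every specialty is covered.
No 4 of the 7 doctors cover everything (all 35 combinations miss at least one specialty), so 5 is optimal.

5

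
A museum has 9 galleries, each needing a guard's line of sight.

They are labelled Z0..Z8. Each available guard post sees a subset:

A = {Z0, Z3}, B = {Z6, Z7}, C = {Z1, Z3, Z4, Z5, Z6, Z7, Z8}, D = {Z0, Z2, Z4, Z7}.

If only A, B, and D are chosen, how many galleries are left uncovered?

Union of A, B, D = {Z0, Z2, Z3, Z4, Z6, Z7}.
Not covered: Z1, Z5, Z8 — 3 galleries.

3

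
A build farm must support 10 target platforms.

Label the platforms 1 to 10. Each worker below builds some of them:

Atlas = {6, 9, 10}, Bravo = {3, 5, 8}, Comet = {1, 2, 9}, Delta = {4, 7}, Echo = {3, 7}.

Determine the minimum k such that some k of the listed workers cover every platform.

Atlas and Bravo and Comet and Delta together: Atlas ∪ Bravo ∪ Comet ∪ Delta = {1, 2, 3, 4, 5, 6, 7, 8, 9, 10} — every platform is covered.
Each worker has at most 3 platforms, and 3·3 = 9 < 10 — so at least 4 workers are needed, and 4 is optimal.

4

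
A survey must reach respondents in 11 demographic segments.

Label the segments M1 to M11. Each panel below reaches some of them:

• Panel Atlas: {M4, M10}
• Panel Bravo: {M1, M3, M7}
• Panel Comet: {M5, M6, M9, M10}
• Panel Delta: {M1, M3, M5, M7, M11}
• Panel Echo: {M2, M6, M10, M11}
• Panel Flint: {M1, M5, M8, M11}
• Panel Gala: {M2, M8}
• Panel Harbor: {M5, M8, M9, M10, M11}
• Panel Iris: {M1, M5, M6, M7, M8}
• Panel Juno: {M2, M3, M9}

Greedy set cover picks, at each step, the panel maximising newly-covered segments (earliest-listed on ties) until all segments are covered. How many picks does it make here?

Greedy: pick Delta (covers 5 new) → pick Comet (covers 3 new) → pick Gala (covers 2 new) → pick Atlas (covers 1 new). Total picks: 4.

4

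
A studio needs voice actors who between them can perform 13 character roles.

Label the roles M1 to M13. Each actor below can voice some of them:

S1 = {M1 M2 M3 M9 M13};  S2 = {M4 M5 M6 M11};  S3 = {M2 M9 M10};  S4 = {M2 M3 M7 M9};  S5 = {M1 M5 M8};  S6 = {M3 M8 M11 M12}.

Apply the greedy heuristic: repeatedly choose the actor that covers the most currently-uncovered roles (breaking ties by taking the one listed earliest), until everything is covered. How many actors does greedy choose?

5

Greedy: pick S1 (covers 5 new) → pick S2 (covers 4 new) → pick S6 (covers 2 new) → pick S3 (covers 1 new) → pick S4 (covers 1 new). Total picks: 5.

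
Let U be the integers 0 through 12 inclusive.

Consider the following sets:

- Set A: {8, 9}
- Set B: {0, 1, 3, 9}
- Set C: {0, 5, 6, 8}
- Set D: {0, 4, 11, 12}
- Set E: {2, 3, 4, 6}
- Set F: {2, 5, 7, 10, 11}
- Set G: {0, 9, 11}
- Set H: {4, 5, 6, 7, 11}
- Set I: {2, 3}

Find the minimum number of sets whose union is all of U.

4

Take {B, C, D, F}. Their union is {0, 1, 2, 3, 4, 5, 6, 7, 8, 9, 10, 11, 12}, which is all 13 elements.
Only D contains 12, so D is forced; the remaining 9 elements need at least 3 more sets (each remaining set adds at most 4) — so at least 4 sets are needed, and 4 is optimal.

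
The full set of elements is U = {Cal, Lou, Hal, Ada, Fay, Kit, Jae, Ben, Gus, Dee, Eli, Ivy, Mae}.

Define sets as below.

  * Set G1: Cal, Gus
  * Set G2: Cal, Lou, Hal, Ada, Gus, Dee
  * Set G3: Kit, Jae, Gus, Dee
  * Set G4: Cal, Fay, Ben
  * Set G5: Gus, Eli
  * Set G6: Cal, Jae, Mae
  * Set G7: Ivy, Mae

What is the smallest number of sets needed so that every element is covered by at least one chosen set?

5

Take {G2, G3, G4, G5, G7}. Their union is {Cal, Lou, Hal, Ada, Fay, Kit, Jae, Ben, Gus, Dee, Eli, Ivy, Mae}, which is all 13 elements.
Only G2 contains Lou, so G2 is forced; the remaining 7 elements need at least 4 more sets (each remaining set adds at most 2) — so at least 5 sets are needed, and 5 is optimal.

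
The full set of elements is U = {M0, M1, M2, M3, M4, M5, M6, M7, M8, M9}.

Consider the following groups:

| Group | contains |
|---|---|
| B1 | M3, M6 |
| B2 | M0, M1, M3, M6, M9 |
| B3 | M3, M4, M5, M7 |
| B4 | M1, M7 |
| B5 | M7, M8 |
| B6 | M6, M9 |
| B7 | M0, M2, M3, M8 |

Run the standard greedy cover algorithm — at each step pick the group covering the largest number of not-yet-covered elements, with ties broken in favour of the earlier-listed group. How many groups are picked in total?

Greedy: pick B2 (covers 5 new) → pick B3 (covers 3 new) → pick B7 (covers 2 new). Total picks: 3.

3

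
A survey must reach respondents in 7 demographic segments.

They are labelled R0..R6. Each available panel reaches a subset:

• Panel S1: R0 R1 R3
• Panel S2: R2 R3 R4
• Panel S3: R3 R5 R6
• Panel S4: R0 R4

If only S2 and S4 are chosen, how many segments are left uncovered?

3

Union of S2, S4 = {R0, R2, R3, R4}.
Not covered: R1, R5, R6 — 3 segments.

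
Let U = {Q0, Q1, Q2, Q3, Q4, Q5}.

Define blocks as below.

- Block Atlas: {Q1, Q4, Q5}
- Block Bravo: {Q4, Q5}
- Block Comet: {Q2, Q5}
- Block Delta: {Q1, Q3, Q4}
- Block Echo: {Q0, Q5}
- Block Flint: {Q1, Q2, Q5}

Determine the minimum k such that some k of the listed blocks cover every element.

Take {Delta, Echo, Flint}. Their union is {Q0, Q1, Q2, Q3, Q4, Q5}, which is all 6 elements.
Only Echo contains Q0, so Echo is forced; the remaining 4 elements need at least 2 more blocks (each remaining block adds at most 3) — so at least 3 blocks are needed, and 3 is optimal.

3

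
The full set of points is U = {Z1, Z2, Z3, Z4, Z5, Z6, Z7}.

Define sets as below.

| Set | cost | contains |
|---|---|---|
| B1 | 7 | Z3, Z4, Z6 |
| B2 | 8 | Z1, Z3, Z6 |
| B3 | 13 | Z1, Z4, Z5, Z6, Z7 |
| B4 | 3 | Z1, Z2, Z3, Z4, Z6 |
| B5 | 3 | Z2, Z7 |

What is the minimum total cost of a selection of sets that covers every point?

B3, B4 together cover every point (B3 ∪ B4 = {Z1, Z2, Z3, Z4, Z5, Z6, Z7}); total cost 13 + 3 = 16.
The greedy pick B4, B5, B3 costs 19; no covering selection beats 16.

16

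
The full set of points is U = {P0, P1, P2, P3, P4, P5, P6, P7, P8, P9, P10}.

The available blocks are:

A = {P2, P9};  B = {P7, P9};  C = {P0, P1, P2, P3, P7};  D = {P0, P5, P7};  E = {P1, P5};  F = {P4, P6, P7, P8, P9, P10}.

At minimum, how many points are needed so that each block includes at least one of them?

3

Take H = {P2, P5, P9}. Each listed block contains at least one of these, so H is a hitting set of size 3.
No choice of 2 points meets every block, so 3 is the minimum.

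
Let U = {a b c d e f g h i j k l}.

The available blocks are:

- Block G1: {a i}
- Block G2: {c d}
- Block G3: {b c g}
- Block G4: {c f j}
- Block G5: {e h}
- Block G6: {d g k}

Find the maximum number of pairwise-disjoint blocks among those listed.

G1, G4, G5, G6 are pairwise disjoint (G1={a,i}; G4={c,f,j}; G5={e,h}; G6={d,g,k}).
Every remaining block overlaps one of these, and no 5 of the listed blocks are pairwise disjoint, so 4 is the maximum.

4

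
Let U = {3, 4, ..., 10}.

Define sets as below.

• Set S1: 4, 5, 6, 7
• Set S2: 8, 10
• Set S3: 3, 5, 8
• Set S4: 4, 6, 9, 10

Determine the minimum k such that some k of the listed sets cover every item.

3

S1 and S3 and S4 together: S1 ∪ S3 ∪ S4 = {3, 4, 5, 6, 7, 8, 9, 10} — every item is covered.
Only S3 contains 3, so S3 is forced; the remaining 5 items need at least 2 more sets (each remaining set adds at most 4) — so at least 3 sets are needed, and 3 is optimal.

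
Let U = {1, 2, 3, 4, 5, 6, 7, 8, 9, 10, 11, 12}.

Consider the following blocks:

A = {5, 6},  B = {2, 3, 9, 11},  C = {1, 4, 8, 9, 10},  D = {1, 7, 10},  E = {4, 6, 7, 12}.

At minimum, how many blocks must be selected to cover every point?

Take {A, B, C, E}. Their union is {1, 2, 3, 4, 5, 6, 7, 8, 9, 10, 11, 12}, which is all 12 points.
Only C contains 8, so C is forced; the remaining 7 points need at least 3 more blocks (each remaining block adds at most 3) — so at least 4 blocks are needed, and 4 is optimal.

4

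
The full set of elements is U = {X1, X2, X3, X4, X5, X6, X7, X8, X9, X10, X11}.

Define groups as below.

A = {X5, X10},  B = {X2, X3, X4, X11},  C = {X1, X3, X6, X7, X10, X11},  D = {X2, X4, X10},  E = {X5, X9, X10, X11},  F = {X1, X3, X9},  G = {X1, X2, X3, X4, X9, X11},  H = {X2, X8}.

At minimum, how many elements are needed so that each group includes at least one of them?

T = {X1, X2, X5} meets every group (each contains at least one member of T), and |T| = 3.
The groups A, F, H are pairwise disjoint, so any hitting set needs a separate element for each — at least 3. Hence 3 is optimal.

3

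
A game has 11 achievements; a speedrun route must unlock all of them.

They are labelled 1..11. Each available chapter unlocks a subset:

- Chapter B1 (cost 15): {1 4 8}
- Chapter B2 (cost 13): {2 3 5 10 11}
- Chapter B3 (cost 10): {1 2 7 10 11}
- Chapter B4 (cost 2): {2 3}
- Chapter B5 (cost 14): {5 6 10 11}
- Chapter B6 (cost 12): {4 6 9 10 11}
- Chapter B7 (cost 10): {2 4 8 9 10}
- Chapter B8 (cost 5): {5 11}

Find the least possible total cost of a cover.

36

B3, B4, B5, B7 together cover every achievement (B3 ∪ B4 ∪ B5 ∪ B7 = {1, 2, 3, 4, 5, 6, 7, 8, 9, 10, 11}); total cost 10 + 2 + 14 + 10 = 36.
The greedy pick B4, B6, B3, B8, B7 costs 39; no covering selection beats 36.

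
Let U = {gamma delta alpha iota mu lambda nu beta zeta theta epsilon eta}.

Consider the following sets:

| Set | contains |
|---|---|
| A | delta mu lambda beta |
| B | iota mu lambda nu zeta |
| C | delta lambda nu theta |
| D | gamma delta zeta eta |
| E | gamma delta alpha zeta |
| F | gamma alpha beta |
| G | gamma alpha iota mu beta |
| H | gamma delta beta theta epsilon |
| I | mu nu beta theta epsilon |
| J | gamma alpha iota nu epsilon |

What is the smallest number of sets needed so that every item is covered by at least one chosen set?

4

A, D, I, and J cover everything between them: the union {gamma, delta, alpha, iota, mu, lambda, nu, beta, zeta, theta, epsilon, eta} is all of U.
No 3 of the 10 sets cover everything (all 120 combinations miss at least one item), so 4 is optimal.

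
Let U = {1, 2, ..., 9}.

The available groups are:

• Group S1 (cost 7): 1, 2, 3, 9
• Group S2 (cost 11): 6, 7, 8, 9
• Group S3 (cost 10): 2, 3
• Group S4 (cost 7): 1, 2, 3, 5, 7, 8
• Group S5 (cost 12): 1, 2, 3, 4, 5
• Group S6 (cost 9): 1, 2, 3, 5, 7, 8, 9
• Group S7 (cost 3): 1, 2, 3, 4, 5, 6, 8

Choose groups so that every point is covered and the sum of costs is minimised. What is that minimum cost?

12

S6, S7 together cover every point (S6 ∪ S7 = {1, 2, 3, 4, 5, 6, 7, 8, 9}); total cost 9 + 3 = 12.
No covering selection has total cost below 12.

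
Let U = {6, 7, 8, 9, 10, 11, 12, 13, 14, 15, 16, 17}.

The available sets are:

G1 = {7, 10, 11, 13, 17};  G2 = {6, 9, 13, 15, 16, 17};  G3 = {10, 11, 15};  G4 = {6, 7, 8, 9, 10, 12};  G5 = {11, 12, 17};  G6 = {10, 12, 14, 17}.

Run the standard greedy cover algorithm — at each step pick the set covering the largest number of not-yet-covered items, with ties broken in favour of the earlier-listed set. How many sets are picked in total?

4

Greedy: pick G2 (covers 6 new) → pick G4 (covers 4 new) → pick G1 (covers 1 new) → pick G6 (covers 1 new). Total picks: 4.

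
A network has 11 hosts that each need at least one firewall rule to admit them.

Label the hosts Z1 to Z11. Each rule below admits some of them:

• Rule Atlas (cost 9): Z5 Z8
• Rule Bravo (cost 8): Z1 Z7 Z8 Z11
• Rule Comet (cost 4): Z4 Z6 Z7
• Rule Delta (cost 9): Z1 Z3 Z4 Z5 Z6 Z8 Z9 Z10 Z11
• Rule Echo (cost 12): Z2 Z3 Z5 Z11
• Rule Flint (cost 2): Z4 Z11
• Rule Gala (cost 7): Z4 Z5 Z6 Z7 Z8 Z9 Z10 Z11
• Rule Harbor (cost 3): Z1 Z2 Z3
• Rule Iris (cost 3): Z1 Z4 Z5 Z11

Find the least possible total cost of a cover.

10

Gala, Harbor together cover every host (Gala ∪ Harbor = {Z1, Z2, Z3, Z4, Z5, Z6, Z7, Z8, Z9, Z10, Z11}); total cost 7 + 3 = 10.
The greedy pick Iris, Gala, Harbor costs 13; no covering selection beats 10.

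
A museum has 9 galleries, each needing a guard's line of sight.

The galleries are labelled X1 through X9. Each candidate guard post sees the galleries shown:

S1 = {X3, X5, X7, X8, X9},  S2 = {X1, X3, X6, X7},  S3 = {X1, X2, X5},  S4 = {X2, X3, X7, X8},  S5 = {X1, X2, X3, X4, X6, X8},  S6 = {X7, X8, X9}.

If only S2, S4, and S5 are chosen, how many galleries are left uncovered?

Union of S2, S4, S5 = {X1, X2, X3, X4, X6, X7, X8}.
Not covered: X5, X9 — 2 galleries.

2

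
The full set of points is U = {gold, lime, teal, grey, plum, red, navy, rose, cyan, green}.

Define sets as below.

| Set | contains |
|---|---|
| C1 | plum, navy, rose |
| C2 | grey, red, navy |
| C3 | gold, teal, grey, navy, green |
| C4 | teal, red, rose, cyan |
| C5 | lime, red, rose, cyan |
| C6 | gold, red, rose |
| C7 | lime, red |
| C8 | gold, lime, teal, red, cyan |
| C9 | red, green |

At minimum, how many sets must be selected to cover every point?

C1, C3, and C8 cover everything between them: the union {gold, lime, teal, grey, plum, red, navy, rose, cyan, green} is all of U.
Only C1 contains plum, so C1 is forced; the remaining 7 points need at least 2 more sets (each remaining set adds at most 5) — so at least 3 sets are needed, and 3 is optimal.

3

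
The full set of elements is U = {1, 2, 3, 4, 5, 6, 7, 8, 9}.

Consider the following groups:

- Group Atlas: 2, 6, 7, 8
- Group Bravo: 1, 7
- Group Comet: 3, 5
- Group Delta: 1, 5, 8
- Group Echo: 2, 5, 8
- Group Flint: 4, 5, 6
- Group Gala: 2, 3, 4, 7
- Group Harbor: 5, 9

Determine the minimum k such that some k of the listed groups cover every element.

Atlas, Delta, Gala, and Harbor cover everything between them: the union {1, 2, 3, 4, 5, 6, 7, 8, 9} is all of U.
No 3 of the 8 groups cover everything (all 56 combinations miss at least one element), so 4 is optimal.

4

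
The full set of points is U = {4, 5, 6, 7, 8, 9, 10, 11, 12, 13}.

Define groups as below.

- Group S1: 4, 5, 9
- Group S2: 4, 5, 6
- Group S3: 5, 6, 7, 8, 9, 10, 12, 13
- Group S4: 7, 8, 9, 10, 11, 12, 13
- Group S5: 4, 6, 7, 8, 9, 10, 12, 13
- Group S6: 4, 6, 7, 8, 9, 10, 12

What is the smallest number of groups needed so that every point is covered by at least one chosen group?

S2 and S4 cover everything between them: the union {4, 5, 6, 7, 8, 9, 10, 11, 12, 13} is all of U.
No single group has all 10 points (the largest, S3, has 8), so 2 is optimal.

2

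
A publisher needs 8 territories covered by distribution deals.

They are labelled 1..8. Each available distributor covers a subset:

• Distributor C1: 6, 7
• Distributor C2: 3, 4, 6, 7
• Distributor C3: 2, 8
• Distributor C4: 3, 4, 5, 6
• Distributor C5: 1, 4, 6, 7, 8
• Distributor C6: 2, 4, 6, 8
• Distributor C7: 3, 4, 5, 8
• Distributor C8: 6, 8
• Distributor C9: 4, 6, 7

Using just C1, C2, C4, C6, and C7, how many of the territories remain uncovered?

1

Union of C1, C2, C4, C6, C7 = {2, 3, 4, 5, 6, 7, 8}.
Not covered: 1 — 1 territory.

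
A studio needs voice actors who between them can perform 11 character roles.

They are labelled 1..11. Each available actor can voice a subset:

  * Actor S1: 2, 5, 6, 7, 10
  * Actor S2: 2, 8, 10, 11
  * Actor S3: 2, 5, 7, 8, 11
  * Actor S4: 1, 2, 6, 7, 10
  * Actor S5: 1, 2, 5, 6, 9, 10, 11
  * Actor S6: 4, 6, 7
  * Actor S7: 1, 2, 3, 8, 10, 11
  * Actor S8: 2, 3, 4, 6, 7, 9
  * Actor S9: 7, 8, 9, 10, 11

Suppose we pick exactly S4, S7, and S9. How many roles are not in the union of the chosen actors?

2

Union of S4, S7, S9 = {1, 2, 3, 6, 7, 8, 9, 10, 11}.
Not covered: 4, 5 — 2 roles.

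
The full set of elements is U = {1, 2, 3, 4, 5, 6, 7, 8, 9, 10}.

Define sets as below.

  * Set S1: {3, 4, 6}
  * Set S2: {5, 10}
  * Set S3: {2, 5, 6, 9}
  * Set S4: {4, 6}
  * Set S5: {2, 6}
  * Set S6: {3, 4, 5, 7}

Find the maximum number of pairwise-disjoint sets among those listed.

S1, S2 are pairwise disjoint (S1={3,4,6}; S2={5,10}).
Every remaining set overlaps one of these, and no 3 of the listed sets are pairwise disjoint, so 2 is the maximum.

2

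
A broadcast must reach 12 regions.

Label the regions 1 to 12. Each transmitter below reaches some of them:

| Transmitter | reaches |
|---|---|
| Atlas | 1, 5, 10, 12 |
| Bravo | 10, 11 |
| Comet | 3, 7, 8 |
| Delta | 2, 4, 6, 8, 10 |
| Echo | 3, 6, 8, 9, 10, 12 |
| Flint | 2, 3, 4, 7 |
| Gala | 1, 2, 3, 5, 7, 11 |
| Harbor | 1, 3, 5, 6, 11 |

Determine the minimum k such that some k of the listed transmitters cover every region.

3

Delta and Echo and Gala together: Delta ∪ Echo ∪ Gala = {1, 2, 3, 4, 5, 6, 7, 8, 9, 10, 11, 12} — every region is covered.
Only Echo contains 9, so Echo is forced; the remaining 6 regions need at least 2 more transmitters (each remaining transmitter adds at most 5) — so at least 3 transmitters are needed, and 3 is optimal.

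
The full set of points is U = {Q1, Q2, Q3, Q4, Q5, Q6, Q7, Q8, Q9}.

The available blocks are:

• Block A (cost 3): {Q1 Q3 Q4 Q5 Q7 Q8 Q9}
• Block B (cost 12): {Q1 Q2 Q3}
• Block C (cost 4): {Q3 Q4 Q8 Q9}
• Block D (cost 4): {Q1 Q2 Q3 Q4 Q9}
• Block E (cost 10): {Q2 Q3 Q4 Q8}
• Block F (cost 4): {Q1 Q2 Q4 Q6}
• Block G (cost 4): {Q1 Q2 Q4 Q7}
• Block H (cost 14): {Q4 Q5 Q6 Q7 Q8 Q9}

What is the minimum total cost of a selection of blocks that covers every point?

7

A, F together cover every point (A ∪ F = {Q1, Q2, Q3, Q4, Q5, Q6, Q7, Q8, Q9}); total cost 3 + 4 = 7.
No covering selection has total cost below 7.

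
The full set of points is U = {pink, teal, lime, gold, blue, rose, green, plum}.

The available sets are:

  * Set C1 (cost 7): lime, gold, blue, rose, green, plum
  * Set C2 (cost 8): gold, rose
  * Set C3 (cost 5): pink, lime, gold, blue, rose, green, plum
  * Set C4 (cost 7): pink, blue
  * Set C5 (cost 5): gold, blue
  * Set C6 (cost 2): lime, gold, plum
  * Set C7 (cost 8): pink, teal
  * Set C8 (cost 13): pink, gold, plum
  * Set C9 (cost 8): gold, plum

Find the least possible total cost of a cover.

13

C3, C7 together cover every point (C3 ∪ C7 = {pink, teal, lime, gold, blue, rose, green, plum}); total cost 5 + 8 = 13.
The greedy pick C6, C3, C7 costs 15; no covering selection beats 13.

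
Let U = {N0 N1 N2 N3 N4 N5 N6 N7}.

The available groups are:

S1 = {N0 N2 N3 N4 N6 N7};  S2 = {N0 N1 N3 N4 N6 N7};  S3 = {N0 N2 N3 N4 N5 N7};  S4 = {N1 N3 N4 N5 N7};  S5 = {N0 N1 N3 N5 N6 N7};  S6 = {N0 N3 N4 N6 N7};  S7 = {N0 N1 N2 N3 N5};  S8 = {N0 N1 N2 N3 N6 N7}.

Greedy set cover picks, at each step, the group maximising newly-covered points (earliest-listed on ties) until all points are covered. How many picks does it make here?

Greedy: pick S1 (covers 6 new) → pick S4 (covers 2 new). Total picks: 2.

2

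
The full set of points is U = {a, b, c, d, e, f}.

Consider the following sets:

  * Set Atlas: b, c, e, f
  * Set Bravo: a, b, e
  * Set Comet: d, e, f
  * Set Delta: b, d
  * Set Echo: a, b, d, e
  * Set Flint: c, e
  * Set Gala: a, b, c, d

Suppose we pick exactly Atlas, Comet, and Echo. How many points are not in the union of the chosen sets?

0

Union of Atlas, Comet, Echo = {a, b, c, d, e, f} — that's every point, so 0 are uncovered.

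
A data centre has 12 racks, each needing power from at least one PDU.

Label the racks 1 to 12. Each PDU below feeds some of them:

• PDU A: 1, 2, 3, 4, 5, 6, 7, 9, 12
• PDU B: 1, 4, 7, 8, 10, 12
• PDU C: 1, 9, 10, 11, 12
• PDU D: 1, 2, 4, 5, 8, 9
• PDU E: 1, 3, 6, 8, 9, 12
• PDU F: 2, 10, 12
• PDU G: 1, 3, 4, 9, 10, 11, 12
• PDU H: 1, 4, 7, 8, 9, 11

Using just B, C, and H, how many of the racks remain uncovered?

4

Union of B, C, H = {1, 4, 7, 8, 9, 10, 11, 12}.
Not covered: 2, 3, 5, 6 — 4 racks.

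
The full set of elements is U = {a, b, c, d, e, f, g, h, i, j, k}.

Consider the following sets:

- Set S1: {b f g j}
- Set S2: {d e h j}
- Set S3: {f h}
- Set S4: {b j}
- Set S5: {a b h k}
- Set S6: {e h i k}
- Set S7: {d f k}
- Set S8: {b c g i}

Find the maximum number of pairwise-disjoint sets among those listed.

S3, S8 are pairwise disjoint (S3={f,h}; S8={b,c,g,i}).
Every remaining set overlaps one of these, and no 3 of the listed sets are pairwise disjoint, so 2 is the maximum.

2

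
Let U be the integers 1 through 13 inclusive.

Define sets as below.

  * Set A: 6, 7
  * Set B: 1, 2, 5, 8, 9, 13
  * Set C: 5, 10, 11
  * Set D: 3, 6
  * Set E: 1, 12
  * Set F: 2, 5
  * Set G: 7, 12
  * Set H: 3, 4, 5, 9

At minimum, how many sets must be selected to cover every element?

5

Take {A, B, C, G, H}. Their union is {1, 2, 3, 4, 5, 6, 7, 8, 9, 10, 11, 12, 13}, which is all 13 elements.
Only B contains 8, so B is forced; the remaining 7 elements need at least 4 more sets (each remaining set adds at most 2) — so at least 5 sets are needed, and 5 is optimal.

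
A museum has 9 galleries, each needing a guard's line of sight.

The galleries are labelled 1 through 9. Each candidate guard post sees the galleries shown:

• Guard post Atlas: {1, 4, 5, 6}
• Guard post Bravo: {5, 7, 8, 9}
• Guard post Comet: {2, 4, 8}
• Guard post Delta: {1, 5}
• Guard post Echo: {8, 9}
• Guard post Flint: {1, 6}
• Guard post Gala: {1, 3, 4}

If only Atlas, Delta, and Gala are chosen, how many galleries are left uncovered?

Union of Atlas, Delta, Gala = {1, 3, 4, 5, 6}.
Not covered: 2, 7, 8, 9 — 4 galleries.

4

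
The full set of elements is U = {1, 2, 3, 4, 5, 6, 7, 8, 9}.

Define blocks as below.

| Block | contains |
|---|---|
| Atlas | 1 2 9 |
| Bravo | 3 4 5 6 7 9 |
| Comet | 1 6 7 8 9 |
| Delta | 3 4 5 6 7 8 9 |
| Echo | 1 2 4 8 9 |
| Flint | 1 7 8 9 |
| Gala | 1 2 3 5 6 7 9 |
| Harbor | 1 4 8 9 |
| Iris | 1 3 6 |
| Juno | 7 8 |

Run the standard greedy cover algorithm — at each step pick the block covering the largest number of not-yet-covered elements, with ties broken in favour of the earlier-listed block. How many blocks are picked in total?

2

Greedy: pick Delta (covers 7 new) → pick Atlas (covers 2 new). Total picks: 2.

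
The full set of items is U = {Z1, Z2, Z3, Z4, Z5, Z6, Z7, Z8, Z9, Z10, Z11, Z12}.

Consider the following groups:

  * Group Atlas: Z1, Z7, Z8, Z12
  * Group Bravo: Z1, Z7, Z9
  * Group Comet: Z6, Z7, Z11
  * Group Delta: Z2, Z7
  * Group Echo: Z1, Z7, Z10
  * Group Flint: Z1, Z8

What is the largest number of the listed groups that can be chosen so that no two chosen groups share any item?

2

Delta, Flint are pairwise disjoint (Delta={Z2,Z7}; Flint={Z1,Z8}).
Every remaining group overlaps one of these, and no 3 of the listed groups are pairwise disjoint, so 2 is the maximum.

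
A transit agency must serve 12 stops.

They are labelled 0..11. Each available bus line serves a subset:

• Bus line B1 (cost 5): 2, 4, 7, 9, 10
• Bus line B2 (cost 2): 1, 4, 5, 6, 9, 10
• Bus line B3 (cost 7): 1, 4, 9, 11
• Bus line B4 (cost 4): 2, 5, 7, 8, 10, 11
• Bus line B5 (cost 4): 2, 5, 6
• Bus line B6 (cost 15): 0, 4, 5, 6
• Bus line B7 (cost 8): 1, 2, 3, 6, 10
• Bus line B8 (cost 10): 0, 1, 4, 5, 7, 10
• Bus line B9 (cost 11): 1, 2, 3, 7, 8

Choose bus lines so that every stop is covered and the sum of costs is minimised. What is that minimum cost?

B2, B4, B7, B8 together cover every stop (B2 ∪ B4 ∪ B7 ∪ B8 = {0, 1, 2, 3, 4, 5, 6, 7, 8, 9, 10, 11}); total cost 2 + 4 + 8 + 10 = 24.
No covering selection has total cost below 24.

24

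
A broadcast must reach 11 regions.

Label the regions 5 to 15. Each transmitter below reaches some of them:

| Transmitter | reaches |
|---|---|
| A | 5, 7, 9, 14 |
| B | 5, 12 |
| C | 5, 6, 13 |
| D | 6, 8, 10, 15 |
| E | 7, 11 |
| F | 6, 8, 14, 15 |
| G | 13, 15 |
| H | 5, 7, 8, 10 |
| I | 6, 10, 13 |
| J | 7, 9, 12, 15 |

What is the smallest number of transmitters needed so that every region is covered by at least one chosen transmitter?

5

Take {E, F, H, I, J}. Their union is {5, 6, 7, 8, 9, 10, 11, 12, 13, 14, 15}, which is all 11 regions.
No 4 of the 10 transmitters cover everything (all 210 combinations miss at least one region), so 5 is optimal.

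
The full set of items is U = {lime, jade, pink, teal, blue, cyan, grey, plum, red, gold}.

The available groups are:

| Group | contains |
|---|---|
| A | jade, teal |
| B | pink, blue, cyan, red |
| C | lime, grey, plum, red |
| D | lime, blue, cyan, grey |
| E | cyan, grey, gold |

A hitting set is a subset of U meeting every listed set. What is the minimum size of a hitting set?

The 3 items {pink, teal, grey} hit every group.
No choice of 2 items meets every group, so 3 is the minimum.

3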